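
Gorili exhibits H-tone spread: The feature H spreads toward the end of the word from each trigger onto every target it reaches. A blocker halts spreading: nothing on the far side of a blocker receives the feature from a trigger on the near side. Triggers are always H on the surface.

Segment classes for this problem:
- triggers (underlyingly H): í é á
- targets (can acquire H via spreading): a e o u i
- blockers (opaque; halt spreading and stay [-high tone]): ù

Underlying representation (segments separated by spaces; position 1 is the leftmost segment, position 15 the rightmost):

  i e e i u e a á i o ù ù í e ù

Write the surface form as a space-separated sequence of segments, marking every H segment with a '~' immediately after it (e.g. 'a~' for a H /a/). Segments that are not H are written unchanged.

i e e i u e a á~ i~ o~ ù ù í~ e~ ù

From /á/ at 8 rightward: 9 /i/ → H; 10 /o/ → H; 11 /ù/ blocks.
From /í/ at 13 rightward: 14 /e/ → H; 15 /ù/ blocks.
Targets with no active source: positions 1 2 3 4 5 6 7 stay [-high tone].
H positions on the surface: 8 9 10 13 14.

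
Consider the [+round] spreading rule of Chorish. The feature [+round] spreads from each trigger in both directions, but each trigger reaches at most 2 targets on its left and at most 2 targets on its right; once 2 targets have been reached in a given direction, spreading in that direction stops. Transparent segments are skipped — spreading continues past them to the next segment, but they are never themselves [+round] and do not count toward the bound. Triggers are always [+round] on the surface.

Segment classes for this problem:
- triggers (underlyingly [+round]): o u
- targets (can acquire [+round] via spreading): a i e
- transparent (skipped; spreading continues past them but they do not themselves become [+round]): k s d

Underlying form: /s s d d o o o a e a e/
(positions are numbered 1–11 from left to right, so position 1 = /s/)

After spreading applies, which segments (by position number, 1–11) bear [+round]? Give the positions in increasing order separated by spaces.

From /o/ at 5 rightward: 6 /o/ is itself a trigger — this domain ends here.
From /o/ at 5 leftward: 4 /d/ transparent; 3 /d/ transparent; 2 /s/ transparent; 1 /s/ transparent; word edge.
From /o/ at 6 rightward: 7 /o/ is itself a trigger — this domain ends here.
From /o/ at 6 leftward: 5 /o/ is itself a trigger — this domain ends here.
From /o/ at 7 rightward: 8 /a/ → [+round]; 9 /e/ → [+round]; bound reached.
From /o/ at 7 leftward: 6 /o/ is itself a trigger — this domain ends here.
Targets with no active source: positions 10 11 stay [-round].

5 6 7 8 9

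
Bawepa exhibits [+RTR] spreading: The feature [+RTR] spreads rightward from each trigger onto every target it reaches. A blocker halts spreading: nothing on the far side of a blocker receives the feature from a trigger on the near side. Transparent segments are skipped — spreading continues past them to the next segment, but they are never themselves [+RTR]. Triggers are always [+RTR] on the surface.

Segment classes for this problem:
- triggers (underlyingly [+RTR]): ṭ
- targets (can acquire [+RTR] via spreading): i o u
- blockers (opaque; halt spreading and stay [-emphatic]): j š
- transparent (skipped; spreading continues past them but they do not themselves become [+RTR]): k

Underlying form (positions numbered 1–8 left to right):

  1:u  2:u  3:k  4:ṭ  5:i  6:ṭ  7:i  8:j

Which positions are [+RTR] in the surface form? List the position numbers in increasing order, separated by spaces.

4 5 6 7

From /ṭ/ at 4 rightward: 5 /i/ → [+RTR]; 6 /ṭ/ is itself a trigger — this domain ends here.
From /ṭ/ at 6 rightward: 7 /i/ → [+RTR]; 8 /j/ blocks.
Targets with no active source: positions 1 2 stay [-emphatic].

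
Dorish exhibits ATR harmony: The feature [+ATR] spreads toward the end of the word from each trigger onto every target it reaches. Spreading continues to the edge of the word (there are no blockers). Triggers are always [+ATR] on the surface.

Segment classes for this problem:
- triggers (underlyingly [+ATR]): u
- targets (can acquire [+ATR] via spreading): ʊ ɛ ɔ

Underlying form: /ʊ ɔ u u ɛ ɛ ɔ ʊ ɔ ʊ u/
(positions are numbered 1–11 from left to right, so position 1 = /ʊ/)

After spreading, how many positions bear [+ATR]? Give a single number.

From /u/ at 3 rightward: 4 /u/ is itself a trigger — this domain ends here.
From /u/ at 4 rightward: 5 /ɛ/ → [+ATR]; 6 /ɛ/ → [+ATR]; 7 /ɔ/ → [+ATR]; 8 /ʊ/ → [+ATR]; 9 /ɔ/ → [+ATR]; 10 /ʊ/ → [+ATR]; 11 /u/ is itself a trigger — this domain ends here.
From /u/ at 11 rightward: word edge.
Targets with no active source: positions 1 2 stay [-ATR].
[+ATR] positions on the surface: 3 4 5 6 7 8 9 10 11.

9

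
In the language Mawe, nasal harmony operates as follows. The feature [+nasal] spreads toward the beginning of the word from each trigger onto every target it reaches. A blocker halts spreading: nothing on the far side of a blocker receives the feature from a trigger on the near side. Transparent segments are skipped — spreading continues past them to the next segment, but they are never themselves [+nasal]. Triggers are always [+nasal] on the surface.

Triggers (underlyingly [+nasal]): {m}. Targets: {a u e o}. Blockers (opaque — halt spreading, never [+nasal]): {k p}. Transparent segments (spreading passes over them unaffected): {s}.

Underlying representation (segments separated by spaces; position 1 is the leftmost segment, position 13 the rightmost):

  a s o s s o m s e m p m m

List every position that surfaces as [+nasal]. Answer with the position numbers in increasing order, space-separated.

1 3 6 7 9 10 12 13

From /m/ at 7 leftward: 6 /o/ → [+nasal]; 5 /s/ transparent; 4 /s/ transparent; 3 /o/ → [+nasal]; 2 /s/ transparent; 1 /a/ → [+nasal]; word edge.
From /m/ at 10 leftward: 9 /e/ → [+nasal]; 8 /s/ transparent; 7 /m/ is itself a trigger — this domain ends here.
From /m/ at 12 leftward: 11 /p/ blocks.
From /m/ at 13 leftward: 12 /m/ is itself a trigger — this domain ends here.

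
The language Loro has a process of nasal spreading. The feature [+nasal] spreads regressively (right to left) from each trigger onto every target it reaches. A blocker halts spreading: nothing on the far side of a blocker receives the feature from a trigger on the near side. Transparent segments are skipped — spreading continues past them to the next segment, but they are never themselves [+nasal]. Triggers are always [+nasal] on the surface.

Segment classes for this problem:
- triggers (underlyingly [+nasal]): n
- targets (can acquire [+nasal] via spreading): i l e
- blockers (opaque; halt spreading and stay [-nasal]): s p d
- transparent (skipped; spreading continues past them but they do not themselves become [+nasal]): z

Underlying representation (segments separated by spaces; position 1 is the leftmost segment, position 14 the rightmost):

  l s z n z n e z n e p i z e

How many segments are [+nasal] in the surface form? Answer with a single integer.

4

From /n/ at 4 leftward: 3 /z/ transparent; 2 /s/ blocks.
From /n/ at 6 leftward: 5 /z/ transparent; 4 /n/ is itself a trigger — this domain ends here.
From /n/ at 9 leftward: 8 /z/ transparent; 7 /e/ → [+nasal]; 6 /n/ is itself a trigger — this domain ends here.
Targets with no active source: positions 1 10 12 14 stay [-nasal].
[+nasal] positions on the surface: 4 6 7 9.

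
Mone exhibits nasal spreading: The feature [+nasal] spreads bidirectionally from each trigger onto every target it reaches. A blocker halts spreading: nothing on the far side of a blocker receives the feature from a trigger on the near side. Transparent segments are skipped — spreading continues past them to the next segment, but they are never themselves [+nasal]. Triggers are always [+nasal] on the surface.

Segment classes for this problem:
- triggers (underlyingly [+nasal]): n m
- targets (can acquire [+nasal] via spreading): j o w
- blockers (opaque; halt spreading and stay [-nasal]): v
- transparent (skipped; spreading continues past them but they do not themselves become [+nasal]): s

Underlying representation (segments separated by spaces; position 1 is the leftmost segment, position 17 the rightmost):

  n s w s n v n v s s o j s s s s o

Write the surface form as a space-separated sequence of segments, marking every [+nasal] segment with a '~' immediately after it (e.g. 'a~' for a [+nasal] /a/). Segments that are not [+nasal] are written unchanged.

From /n/ at 1 rightward: 2 /s/ transparent; 3 /w/ → [+nasal]; 4 /s/ transparent; 5 /n/ is itself a trigger — this domain ends here.
From /n/ at 1 leftward: word edge.
From /n/ at 5 rightward: 6 /v/ blocks.
From /n/ at 5 leftward: 4 /s/ transparent; 3 /w/ → [+nasal]; 2 /s/ transparent; 1 /n/ is itself a trigger — this domain ends here.
From /n/ at 7 rightward: 8 /v/ blocks.
From /n/ at 7 leftward: 6 /v/ blocks.
Targets with no active source: positions 11 12 17 stay [-nasal].
[+nasal] positions on the surface: 1 3 5 7.

n~ s w~ s n~ v n~ v s s o j s s s s o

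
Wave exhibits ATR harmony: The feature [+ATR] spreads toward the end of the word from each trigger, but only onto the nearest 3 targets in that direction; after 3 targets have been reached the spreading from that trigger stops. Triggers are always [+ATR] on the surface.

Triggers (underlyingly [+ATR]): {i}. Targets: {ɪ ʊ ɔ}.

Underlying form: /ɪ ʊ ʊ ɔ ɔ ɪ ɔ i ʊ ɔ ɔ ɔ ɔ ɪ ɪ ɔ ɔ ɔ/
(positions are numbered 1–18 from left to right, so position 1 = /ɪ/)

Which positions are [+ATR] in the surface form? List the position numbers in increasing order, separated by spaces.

8 9 10 11

From /i/ at 8 rightward: 9 /ʊ/ → [+ATR]; 10 /ɔ/ → [+ATR]; 11 /ɔ/ → [+ATR]; bound reached.
Targets with no active source: positions 1 2 3 4 5 6 7 12 13 14 15 16 17 18 stay [-ATR].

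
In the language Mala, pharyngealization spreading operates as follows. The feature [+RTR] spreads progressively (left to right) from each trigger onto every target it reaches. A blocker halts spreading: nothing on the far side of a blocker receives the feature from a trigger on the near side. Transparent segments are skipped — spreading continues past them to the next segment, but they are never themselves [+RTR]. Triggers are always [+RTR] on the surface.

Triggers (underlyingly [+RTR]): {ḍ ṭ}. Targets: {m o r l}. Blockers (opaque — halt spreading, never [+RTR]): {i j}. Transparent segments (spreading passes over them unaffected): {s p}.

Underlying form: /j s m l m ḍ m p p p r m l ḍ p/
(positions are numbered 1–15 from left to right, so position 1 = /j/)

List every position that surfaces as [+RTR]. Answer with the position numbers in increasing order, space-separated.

6 7 11 12 13 14

From /ḍ/ at 6 rightward: 7 /m/ → [+RTR]; 8 /p/ transparent; 9 /p/ transparent; 10 /p/ transparent; 11 /r/ → [+RTR]; 12 /m/ → [+RTR]; 13 /l/ → [+RTR]; 14 /ḍ/ is itself a trigger — this domain ends here.
From /ḍ/ at 14 rightward: 15 /p/ transparent; word edge.
Targets with no active source: positions 3 4 5 stay [-emphatic].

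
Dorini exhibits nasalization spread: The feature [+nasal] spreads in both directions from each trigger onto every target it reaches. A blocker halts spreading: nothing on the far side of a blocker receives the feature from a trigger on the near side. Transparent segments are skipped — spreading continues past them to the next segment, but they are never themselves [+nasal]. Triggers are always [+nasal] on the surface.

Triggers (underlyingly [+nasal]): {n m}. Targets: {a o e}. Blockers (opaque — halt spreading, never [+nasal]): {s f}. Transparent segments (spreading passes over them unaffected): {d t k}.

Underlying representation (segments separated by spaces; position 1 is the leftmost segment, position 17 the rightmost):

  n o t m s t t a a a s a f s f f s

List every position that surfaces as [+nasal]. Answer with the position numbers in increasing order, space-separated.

From /n/ at 1 rightward: 2 /o/ → [+nasal]; 3 /t/ transparent; 4 /m/ is itself a trigger — this domain ends here.
From /n/ at 1 leftward: word edge.
From /m/ at 4 rightward: 5 /s/ blocks.
From /m/ at 4 leftward: 3 /t/ transparent; 2 /o/ → [+nasal]; 1 /n/ is itself a trigger — this domain ends here.
Targets with no active source: positions 8 9 10 12 stay [-nasal].

1 2 4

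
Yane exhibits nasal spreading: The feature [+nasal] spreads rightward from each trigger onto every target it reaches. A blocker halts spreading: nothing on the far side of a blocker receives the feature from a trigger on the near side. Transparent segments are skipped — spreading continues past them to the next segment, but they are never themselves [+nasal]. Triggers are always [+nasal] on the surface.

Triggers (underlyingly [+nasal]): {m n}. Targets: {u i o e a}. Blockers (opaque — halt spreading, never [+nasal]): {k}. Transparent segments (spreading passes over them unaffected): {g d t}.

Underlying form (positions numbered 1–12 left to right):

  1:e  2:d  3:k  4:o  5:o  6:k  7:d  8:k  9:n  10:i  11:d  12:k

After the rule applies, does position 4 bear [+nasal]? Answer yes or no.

no

From /n/ at 9 rightward: 10 /i/ → [+nasal]; 11 /d/ transparent; 12 /k/ blocks.
Targets with no active source: positions 1 4 5 stay [-nasal].
[+nasal] positions on the surface: 9 10.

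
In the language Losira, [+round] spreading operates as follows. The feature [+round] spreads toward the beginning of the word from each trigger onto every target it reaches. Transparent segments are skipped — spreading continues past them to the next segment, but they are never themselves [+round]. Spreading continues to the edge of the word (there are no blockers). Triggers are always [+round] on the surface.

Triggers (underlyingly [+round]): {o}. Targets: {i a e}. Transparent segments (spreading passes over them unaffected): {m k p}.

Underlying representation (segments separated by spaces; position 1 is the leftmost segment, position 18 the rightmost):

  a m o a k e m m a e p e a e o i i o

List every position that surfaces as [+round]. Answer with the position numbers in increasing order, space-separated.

From /o/ at 3 leftward: 2 /m/ transparent; 1 /a/ → [+round]; word edge.
From /o/ at 15 leftward: 14 /e/ → [+round]; 13 /a/ → [+round]; 12 /e/ → [+round]; 11 /p/ transparent; 10 /e/ → [+round]; 9 /a/ → [+round]; 8 /m/ transparent; 7 /m/ transparent; 6 /e/ → [+round]; 5 /k/ transparent; 4 /a/ → [+round]; 3 /o/ is itself a trigger — this domain ends here.
From /o/ at 18 leftward: 17 /i/ → [+round]; 16 /i/ → [+round]; 15 /o/ is itself a trigger — this domain ends here.

1 3 4 6 9 10 12 13 14 15 16 17 18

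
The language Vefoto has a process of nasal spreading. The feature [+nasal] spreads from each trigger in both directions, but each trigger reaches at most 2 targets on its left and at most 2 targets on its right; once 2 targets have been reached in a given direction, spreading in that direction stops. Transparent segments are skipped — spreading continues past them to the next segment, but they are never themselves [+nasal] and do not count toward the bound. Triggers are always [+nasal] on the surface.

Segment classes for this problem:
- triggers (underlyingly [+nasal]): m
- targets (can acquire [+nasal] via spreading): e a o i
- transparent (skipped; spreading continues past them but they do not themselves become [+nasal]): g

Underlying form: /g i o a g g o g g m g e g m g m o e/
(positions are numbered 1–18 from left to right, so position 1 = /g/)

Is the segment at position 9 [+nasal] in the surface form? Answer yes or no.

From /m/ at 10 rightward: 11 /g/ transparent; 12 /e/ → [+nasal]; 13 /g/ transparent; 14 /m/ is itself a trigger — this domain ends here.
From /m/ at 10 leftward: 9 /g/ transparent; 8 /g/ transparent; 7 /o/ → [+nasal]; 6 /g/ transparent; 5 /g/ transparent; 4 /a/ → [+nasal]; bound reached.
From /m/ at 14 rightward: 15 /g/ transparent; 16 /m/ is itself a trigger — this domain ends here.
From /m/ at 14 leftward: 13 /g/ transparent; 12 /e/ → [+nasal]; 11 /g/ transparent; 10 /m/ is itself a trigger — this domain ends here.
From /m/ at 16 rightward: 17 /o/ → [+nasal]; 18 /e/ → [+nasal]; bound reached.
From /m/ at 16 leftward: 15 /g/ transparent; 14 /m/ is itself a trigger — this domain ends here.
Targets with no active source: positions 2 3 stay [-nasal].
[+nasal] positions on the surface: 4 7 10 12 14 16 17 18.

no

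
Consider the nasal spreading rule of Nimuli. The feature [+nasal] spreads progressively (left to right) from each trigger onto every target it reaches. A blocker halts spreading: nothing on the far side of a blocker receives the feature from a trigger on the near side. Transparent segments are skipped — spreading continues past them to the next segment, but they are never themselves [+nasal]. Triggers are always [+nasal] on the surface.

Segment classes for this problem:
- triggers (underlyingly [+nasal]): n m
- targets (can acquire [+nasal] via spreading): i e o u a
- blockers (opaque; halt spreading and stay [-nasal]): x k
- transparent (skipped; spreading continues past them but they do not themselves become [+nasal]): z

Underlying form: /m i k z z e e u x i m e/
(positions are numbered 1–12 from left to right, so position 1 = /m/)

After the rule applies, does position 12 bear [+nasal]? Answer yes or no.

From /m/ at 1 rightward: 2 /i/ → [+nasal]; 3 /k/ blocks.
From /m/ at 11 rightward: 12 /e/ → [+nasal]; word edge.
Targets with no active source: positions 6 7 8 10 stay [-nasal].
[+nasal] positions on the surface: 1 2 11 12.

yes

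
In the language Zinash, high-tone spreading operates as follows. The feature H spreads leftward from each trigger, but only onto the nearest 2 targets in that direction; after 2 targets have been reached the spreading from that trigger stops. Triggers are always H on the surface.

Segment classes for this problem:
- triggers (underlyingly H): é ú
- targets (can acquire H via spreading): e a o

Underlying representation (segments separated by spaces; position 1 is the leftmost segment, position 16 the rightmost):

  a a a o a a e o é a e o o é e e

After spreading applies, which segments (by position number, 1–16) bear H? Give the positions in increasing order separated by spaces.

From /é/ at 9 leftward: 8 /o/ → H; 7 /e/ → H; bound reached.
From /é/ at 14 leftward: 13 /o/ → H; 12 /o/ → H; bound reached.
Targets with no active source: positions 1 2 3 4 5 6 10 11 15 16 stay [-high tone].

7 8 9 12 13 14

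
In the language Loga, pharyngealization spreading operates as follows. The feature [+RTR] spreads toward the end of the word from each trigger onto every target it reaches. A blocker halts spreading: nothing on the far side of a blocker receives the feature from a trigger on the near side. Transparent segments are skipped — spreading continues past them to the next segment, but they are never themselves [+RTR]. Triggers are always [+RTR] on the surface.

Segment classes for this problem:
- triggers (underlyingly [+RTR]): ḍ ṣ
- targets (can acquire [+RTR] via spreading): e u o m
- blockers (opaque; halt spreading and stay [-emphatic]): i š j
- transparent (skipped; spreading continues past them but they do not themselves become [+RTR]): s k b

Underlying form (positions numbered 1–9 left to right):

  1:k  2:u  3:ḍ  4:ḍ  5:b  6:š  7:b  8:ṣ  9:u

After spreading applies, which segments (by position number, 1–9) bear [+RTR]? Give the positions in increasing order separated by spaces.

3 4 8 9

From /ḍ/ at 3 rightward: 4 /ḍ/ is itself a trigger — this domain ends here.
From /ḍ/ at 4 rightward: 5 /b/ transparent; 6 /š/ blocks.
From /ṣ/ at 8 rightward: 9 /u/ → [+RTR]; word edge.
Target with no active source: position 2 stays [-emphatic].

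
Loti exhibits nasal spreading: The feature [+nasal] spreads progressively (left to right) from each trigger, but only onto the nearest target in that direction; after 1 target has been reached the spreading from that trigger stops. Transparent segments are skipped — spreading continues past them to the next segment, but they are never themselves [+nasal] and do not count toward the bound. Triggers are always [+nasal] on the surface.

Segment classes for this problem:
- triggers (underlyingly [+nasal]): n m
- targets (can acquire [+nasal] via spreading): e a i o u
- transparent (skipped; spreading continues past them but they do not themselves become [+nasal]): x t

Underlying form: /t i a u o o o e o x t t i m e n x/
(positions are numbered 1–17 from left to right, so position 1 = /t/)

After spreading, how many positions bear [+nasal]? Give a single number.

From /m/ at 14 rightward: 15 /e/ → [+nasal]; bound reached.
From /n/ at 16 rightward: 17 /x/ transparent; word edge.
Targets with no active source: positions 2 3 4 5 6 7 8 9 13 stay [-nasal].
[+nasal] positions on the surface: 14 15 16.

3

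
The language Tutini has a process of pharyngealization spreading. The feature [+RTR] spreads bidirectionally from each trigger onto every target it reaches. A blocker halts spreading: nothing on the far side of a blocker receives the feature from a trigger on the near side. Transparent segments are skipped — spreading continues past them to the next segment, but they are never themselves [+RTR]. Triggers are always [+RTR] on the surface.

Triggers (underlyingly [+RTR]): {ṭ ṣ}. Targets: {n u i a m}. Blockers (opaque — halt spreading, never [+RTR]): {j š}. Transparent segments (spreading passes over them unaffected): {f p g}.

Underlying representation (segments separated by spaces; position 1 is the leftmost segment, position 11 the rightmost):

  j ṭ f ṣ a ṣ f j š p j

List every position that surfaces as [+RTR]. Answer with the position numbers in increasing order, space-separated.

2 4 5 6

From /ṭ/ at 2 rightward: 3 /f/ transparent; 4 /ṣ/ is itself a trigger — this domain ends here.
From /ṭ/ at 2 leftward: 1 /j/ blocks.
From /ṣ/ at 4 rightward: 5 /a/ → [+RTR]; 6 /ṣ/ is itself a trigger — this domain ends here.
From /ṣ/ at 4 leftward: 3 /f/ transparent; 2 /ṭ/ is itself a trigger — this domain ends here.
From /ṣ/ at 6 rightward: 7 /f/ transparent; 8 /j/ blocks.
From /ṣ/ at 6 leftward: 5 /a/ → [+RTR]; 4 /ṣ/ is itself a trigger — this domain ends here.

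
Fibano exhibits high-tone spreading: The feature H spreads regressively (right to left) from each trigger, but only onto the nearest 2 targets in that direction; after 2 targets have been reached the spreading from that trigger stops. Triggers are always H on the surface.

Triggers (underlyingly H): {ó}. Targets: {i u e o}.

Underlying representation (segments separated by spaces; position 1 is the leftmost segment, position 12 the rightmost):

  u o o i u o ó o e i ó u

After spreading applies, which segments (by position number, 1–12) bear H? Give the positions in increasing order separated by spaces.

From /ó/ at 7 leftward: 6 /o/ → H; 5 /u/ → H; bound reached.
From /ó/ at 11 leftward: 10 /i/ → H; 9 /e/ → H; bound reached.
Targets with no active source: positions 1 2 3 4 8 12 stay [-high tone].

5 6 7 9 10 11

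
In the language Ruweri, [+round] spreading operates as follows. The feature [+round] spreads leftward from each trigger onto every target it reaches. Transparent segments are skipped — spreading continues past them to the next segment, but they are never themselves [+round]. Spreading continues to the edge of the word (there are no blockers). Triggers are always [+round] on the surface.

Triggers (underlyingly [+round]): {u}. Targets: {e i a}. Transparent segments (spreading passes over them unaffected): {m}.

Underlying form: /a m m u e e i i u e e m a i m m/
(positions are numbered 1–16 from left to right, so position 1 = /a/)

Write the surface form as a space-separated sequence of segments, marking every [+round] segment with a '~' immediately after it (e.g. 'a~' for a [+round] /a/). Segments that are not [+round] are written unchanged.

From /u/ at 4 leftward: 3 /m/ transparent; 2 /m/ transparent; 1 /a/ → [+round]; word edge.
From /u/ at 9 leftward: 8 /i/ → [+round]; 7 /i/ → [+round]; 6 /e/ → [+round]; 5 /e/ → [+round]; 4 /u/ is itself a trigger — this domain ends here.
Targets with no active source: positions 10 11 13 14 stay [-round].
[+round] positions on the surface: 1 4 5 6 7 8 9.

a~ m m u~ e~ e~ i~ i~ u~ e e m a i m m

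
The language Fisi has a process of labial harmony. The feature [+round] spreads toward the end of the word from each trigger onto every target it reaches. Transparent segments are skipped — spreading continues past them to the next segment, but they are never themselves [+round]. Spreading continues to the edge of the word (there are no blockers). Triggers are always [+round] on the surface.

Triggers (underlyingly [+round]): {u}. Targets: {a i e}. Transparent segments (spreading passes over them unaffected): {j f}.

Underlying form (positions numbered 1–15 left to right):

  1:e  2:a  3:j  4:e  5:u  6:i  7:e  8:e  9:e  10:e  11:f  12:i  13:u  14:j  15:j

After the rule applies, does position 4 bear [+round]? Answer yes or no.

no

From /u/ at 5 rightward: 6 /i/ → [+round]; 7 /e/ → [+round]; 8 /e/ → [+round]; 9 /e/ → [+round]; 10 /e/ → [+round]; 11 /f/ transparent; 12 /i/ → [+round]; 13 /u/ is itself a trigger — this domain ends here.
From /u/ at 13 rightward: 14 /j/ transparent; 15 /j/ transparent; word edge.
Targets with no active source: positions 1 2 4 stay [-round].
[+round] positions on the surface: 5 6 7 8 9 10 12 13.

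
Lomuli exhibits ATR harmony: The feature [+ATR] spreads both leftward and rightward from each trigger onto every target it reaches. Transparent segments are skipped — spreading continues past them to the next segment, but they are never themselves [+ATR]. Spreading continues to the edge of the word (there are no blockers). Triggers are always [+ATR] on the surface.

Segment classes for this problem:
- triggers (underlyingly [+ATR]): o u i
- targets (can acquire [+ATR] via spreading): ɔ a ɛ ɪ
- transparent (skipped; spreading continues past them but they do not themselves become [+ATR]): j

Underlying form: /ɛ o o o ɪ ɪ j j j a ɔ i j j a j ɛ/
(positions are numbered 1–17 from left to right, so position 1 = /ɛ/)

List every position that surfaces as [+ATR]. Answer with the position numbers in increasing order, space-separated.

1 2 3 4 5 6 10 11 12 15 17

From /o/ at 2 rightward: 3 /o/ is itself a trigger — this domain ends here.
From /o/ at 2 leftward: 1 /ɛ/ → [+ATR]; word edge.
From /o/ at 3 rightward: 4 /o/ is itself a trigger — this domain ends here.
From /o/ at 3 leftward: 2 /o/ is itself a trigger — this domain ends here.
From /o/ at 4 rightward: 5 /ɪ/ → [+ATR]; 6 /ɪ/ → [+ATR]; 7 /j/ transparent; 8 /j/ transparent; 9 /j/ transparent; 10 /a/ → [+ATR]; 11 /ɔ/ → [+ATR]; 12 /i/ is itself a trigger — this domain ends here.
From /o/ at 4 leftward: 3 /o/ is itself a trigger — this domain ends here.
From /i/ at 12 rightward: 13 /j/ transparent; 14 /j/ transparent; 15 /a/ → [+ATR]; 16 /j/ transparent; 17 /ɛ/ → [+ATR]; word edge.
From /i/ at 12 leftward: 11 /ɔ/ → [+ATR]; 10 /a/ → [+ATR]; 9 /j/ transparent; 8 /j/ transparent; 7 /j/ transparent; 6 /ɪ/ → [+ATR]; 5 /ɪ/ → [+ATR]; 4 /o/ is itself a trigger — this domain ends here.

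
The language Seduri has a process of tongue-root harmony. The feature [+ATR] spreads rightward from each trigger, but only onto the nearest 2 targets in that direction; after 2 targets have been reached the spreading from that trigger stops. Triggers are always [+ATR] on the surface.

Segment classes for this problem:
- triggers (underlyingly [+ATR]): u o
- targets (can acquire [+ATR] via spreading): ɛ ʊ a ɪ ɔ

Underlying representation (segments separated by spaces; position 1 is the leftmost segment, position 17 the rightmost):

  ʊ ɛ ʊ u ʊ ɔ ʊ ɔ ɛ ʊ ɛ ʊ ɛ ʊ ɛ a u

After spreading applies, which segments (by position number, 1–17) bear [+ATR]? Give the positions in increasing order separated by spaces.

4 5 6 17

From /u/ at 4 rightward: 5 /ʊ/ → [+ATR]; 6 /ɔ/ → [+ATR]; bound reached.
From /u/ at 17 rightward: word edge.
Targets with no active source: positions 1 2 3 7 8 9 10 11 12 13 14 15 16 stay [-ATR].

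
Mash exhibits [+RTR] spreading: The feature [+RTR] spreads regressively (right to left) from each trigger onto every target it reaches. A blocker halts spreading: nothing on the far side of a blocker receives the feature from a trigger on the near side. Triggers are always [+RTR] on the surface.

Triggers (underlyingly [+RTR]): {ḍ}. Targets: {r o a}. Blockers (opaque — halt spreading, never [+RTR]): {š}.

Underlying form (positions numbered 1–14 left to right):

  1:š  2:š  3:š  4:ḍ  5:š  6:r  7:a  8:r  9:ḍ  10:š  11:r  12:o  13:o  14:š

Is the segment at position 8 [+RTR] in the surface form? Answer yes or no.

From /ḍ/ at 4 leftward: 3 /š/ blocks.
From /ḍ/ at 9 leftward: 8 /r/ → [+RTR]; 7 /a/ → [+RTR]; 6 /r/ → [+RTR]; 5 /š/ blocks.
Targets with no active source: positions 11 12 13 stay [-emphatic].
[+RTR] positions on the surface: 4 6 7 8 9.

yes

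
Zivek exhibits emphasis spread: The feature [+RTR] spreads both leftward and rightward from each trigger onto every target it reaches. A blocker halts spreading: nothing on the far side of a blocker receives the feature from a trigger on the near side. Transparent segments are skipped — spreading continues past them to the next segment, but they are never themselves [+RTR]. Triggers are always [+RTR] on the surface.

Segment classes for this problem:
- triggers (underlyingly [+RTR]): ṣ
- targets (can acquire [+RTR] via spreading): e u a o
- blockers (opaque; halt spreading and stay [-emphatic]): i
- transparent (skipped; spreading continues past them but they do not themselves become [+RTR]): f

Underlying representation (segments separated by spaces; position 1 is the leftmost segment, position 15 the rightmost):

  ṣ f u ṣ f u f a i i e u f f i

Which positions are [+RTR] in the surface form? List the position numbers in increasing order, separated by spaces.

1 3 4 6 8

From /ṣ/ at 1 rightward: 2 /f/ transparent; 3 /u/ → [+RTR]; 4 /ṣ/ is itself a trigger — this domain ends here.
From /ṣ/ at 1 leftward: word edge.
From /ṣ/ at 4 rightward: 5 /f/ transparent; 6 /u/ → [+RTR]; 7 /f/ transparent; 8 /a/ → [+RTR]; 9 /i/ blocks.
From /ṣ/ at 4 leftward: 3 /u/ → [+RTR]; 2 /f/ transparent; 1 /ṣ/ is itself a trigger — this domain ends here.
Targets with no active source: positions 11 12 stay [-emphatic].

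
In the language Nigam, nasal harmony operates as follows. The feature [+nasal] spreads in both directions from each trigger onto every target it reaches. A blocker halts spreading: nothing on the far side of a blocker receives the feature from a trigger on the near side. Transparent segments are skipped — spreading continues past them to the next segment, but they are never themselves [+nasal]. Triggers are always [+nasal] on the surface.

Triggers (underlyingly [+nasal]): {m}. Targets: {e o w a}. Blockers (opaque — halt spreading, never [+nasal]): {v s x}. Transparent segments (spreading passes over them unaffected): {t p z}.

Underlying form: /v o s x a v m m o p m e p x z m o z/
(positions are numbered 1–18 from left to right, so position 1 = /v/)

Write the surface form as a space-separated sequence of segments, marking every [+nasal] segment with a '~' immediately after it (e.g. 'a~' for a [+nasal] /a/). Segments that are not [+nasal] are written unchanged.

v o s x a v m~ m~ o~ p m~ e~ p x z m~ o~ z

From /m/ at 7 rightward: 8 /m/ is itself a trigger — this domain ends here.
From /m/ at 7 leftward: 6 /v/ blocks.
From /m/ at 8 rightward: 9 /o/ → [+nasal]; 10 /p/ transparent; 11 /m/ is itself a trigger — this domain ends here.
From /m/ at 8 leftward: 7 /m/ is itself a trigger — this domain ends here.
From /m/ at 11 rightward: 12 /e/ → [+nasal]; 13 /p/ transparent; 14 /x/ blocks.
From /m/ at 11 leftward: 10 /p/ transparent; 9 /o/ → [+nasal]; 8 /m/ is itself a trigger — this domain ends here.
From /m/ at 16 rightward: 17 /o/ → [+nasal]; 18 /z/ transparent; word edge.
From /m/ at 16 leftward: 15 /z/ transparent; 14 /x/ blocks.
Targets with no active source: positions 2 5 stay [-nasal].
[+nasal] positions on the surface: 7 8 9 11 12 16 17.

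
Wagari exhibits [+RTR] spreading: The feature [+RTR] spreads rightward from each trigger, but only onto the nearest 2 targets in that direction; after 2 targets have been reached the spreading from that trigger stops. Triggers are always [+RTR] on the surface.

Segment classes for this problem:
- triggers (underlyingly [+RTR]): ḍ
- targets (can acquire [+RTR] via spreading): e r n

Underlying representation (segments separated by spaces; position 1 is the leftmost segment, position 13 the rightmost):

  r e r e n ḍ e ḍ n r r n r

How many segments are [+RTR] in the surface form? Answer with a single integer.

5

From /ḍ/ at 6 rightward: 7 /e/ → [+RTR]; 8 /ḍ/ is itself a trigger — this domain ends here.
From /ḍ/ at 8 rightward: 9 /n/ → [+RTR]; 10 /r/ → [+RTR]; bound reached.
Targets with no active source: positions 1 2 3 4 5 11 12 13 stay [-emphatic].
[+RTR] positions on the surface: 6 7 8 9 10.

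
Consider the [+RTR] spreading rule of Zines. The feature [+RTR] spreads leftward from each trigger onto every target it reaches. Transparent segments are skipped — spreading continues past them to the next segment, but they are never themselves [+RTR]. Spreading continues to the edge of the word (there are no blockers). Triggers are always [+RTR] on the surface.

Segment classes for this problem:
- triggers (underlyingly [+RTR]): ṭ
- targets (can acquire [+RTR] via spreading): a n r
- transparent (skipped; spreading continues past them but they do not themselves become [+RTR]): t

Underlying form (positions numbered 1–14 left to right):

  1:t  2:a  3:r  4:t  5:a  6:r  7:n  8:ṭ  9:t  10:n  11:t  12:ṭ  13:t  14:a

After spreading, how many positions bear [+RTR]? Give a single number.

8

From /ṭ/ at 8 leftward: 7 /n/ → [+RTR]; 6 /r/ → [+RTR]; 5 /a/ → [+RTR]; 4 /t/ transparent; 3 /r/ → [+RTR]; 2 /a/ → [+RTR]; 1 /t/ transparent; word edge.
From /ṭ/ at 12 leftward: 11 /t/ transparent; 10 /n/ → [+RTR]; 9 /t/ transparent; 8 /ṭ/ is itself a trigger — this domain ends here.
Target with no active source: position 14 stays [-emphatic].
[+RTR] positions on the surface: 2 3 5 6 7 8 10 12.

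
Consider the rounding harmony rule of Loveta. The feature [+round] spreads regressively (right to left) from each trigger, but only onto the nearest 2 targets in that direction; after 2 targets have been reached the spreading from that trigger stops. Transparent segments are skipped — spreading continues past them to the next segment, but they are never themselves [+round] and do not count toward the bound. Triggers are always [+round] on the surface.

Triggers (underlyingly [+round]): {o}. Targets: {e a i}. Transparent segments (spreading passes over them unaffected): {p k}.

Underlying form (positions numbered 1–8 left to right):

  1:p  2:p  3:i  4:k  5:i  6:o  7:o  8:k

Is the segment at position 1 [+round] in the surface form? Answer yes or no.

From /o/ at 6 leftward: 5 /i/ → [+round]; 4 /k/ transparent; 3 /i/ → [+round]; bound reached.
From /o/ at 7 leftward: 6 /o/ is itself a trigger — this domain ends here.
[+round] positions on the surface: 3 5 6 7.

no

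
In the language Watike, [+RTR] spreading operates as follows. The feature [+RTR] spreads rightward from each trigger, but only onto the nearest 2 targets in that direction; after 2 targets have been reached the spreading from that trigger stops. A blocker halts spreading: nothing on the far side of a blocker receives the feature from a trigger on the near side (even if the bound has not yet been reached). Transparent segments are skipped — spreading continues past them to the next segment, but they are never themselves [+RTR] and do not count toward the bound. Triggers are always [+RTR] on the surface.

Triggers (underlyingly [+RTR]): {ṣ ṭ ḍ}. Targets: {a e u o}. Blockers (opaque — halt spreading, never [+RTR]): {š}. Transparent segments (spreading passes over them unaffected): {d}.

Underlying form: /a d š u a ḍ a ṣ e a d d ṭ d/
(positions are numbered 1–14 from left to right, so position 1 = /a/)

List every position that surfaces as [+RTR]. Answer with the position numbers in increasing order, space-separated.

From /ḍ/ at 6 rightward: 7 /a/ → [+RTR]; 8 /ṣ/ is itself a trigger — this domain ends here.
From /ṣ/ at 8 rightward: 9 /e/ → [+RTR]; 10 /a/ → [+RTR]; bound reached.
From /ṭ/ at 13 rightward: 14 /d/ transparent; word edge.
Targets with no active source: positions 1 4 5 stay [-emphatic].

6 7 8 9 10 13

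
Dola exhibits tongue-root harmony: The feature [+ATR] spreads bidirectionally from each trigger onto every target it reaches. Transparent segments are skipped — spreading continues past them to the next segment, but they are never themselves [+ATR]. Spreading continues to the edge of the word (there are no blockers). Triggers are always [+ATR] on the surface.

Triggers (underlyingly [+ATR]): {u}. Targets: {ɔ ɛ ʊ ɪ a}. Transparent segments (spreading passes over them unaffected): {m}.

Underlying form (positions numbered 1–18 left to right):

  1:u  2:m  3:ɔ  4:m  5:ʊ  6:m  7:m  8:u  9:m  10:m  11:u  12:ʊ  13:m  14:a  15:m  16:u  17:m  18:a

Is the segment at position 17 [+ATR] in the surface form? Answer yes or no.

From /u/ at 1 rightward: 2 /m/ transparent; 3 /ɔ/ → [+ATR]; 4 /m/ transparent; 5 /ʊ/ → [+ATR]; 6 /m/ transparent; 7 /m/ transparent; 8 /u/ is itself a trigger — this domain ends here.
From /u/ at 1 leftward: word edge.
From /u/ at 8 rightward: 9 /m/ transparent; 10 /m/ transparent; 11 /u/ is itself a trigger — this domain ends here.
From /u/ at 8 leftward: 7 /m/ transparent; 6 /m/ transparent; 5 /ʊ/ → [+ATR]; 4 /m/ transparent; 3 /ɔ/ → [+ATR]; 2 /m/ transparent; 1 /u/ is itself a trigger — this domain ends here.
From /u/ at 11 rightward: 12 /ʊ/ → [+ATR]; 13 /m/ transparent; 14 /a/ → [+ATR]; 15 /m/ transparent; 16 /u/ is itself a trigger — this domain ends here.
From /u/ at 11 leftward: 10 /m/ transparent; 9 /m/ transparent; 8 /u/ is itself a trigger — this domain ends here.
From /u/ at 16 rightward: 17 /m/ transparent; 18 /a/ → [+ATR]; word edge.
From /u/ at 16 leftward: 15 /m/ transparent; 14 /a/ → [+ATR]; 13 /m/ transparent; 12 /ʊ/ → [+ATR]; 11 /u/ is itself a trigger — this domain ends here.
[+ATR] positions on the surface: 1 3 5 8 11 12 14 16 18.

no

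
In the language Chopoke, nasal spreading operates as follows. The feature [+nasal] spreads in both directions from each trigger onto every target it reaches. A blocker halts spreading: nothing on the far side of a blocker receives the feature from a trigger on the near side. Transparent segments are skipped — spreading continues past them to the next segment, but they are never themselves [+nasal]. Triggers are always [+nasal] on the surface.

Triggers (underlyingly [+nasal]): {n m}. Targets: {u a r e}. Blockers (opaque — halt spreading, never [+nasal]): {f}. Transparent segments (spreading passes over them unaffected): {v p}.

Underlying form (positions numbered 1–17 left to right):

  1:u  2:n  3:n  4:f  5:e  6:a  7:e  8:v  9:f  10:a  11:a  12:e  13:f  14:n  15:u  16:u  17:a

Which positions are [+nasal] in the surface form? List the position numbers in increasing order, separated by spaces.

From /n/ at 2 rightward: 3 /n/ is itself a trigger — this domain ends here.
From /n/ at 2 leftward: 1 /u/ → [+nasal]; word edge.
From /n/ at 3 rightward: 4 /f/ blocks.
From /n/ at 3 leftward: 2 /n/ is itself a trigger — this domain ends here.
From /n/ at 14 rightward: 15 /u/ → [+nasal]; 16 /u/ → [+nasal]; 17 /a/ → [+nasal]; word edge.
From /n/ at 14 leftward: 13 /f/ blocks.
Targets with no active source: positions 5 6 7 10 11 12 stay [-nasal].

1 2 3 14 15 16 17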